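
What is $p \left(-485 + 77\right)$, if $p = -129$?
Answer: $52632$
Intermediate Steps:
$p \left(-485 + 77\right) = - 129 \left(-485 + 77\right) = \left(-129\right) \left(-408\right) = 52632$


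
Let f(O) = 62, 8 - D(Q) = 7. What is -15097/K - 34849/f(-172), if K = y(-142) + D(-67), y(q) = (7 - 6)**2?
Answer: -251428/31 ≈ -8110.6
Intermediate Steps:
D(Q) = 1 (D(Q) = 8 - 1*7 = 8 - 7 = 1)
y(q) = 1 (y(q) = 1**2 = 1)
K = 2 (K = 1 + 1 = 2)
-15097/K - 34849/f(-172) = -15097/2 - 34849/62 = -251428/31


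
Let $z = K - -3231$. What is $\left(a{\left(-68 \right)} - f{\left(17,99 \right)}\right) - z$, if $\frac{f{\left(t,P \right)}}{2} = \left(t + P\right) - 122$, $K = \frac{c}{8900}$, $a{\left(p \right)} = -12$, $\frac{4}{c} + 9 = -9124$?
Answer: $- \frac{65656908674}{20320925} \approx -3231.0$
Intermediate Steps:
$c = - \frac{4}{9133}$ ($c = \frac{4}{-9 - 9124} = \frac{4}{-9133} = 4 \left(- \frac{1}{9133}\right) = - \frac{4}{9133} \approx -0.00043797$)
$K = - \frac{1}{20320925}$ ($K = - \frac{4}{9133 \cdot 8900} = \left(- \frac{4}{9133}\right) \frac{1}{8900} = - \frac{1}{20320925} \approx -4.921 \cdot 10^{-8}$)
$f{\left(t,P \right)} = -244 + 2 P + 2 t$ ($f{\left(t,P \right)} = 2 \left(\left(t + P\right) - 122\right) = 2 \left(\left(P + t\right) - 122\right) = 2 \left(-122 + P + t\right) = -244 + 2 P + 2 t$)
$z = \frac{65656908674}{20320925}$ ($z = - \frac{1}{20320925} - -3231 = - \frac{1}{20320925} + 3231 = \frac{65656908674}{20320925} \approx 3231.0$)
$\left(a{\left(-68 \right)} - f{\left(17,99 \right)}\right) - z = \left(-12 - \left(-244 + 2 \cdot 99 + 2 \cdot 17\right)\right) - \frac{65656908674}{20320925} = \left(-12 - \left(-244 + 198 + 34\right)\right) - \frac{65656908674}{20320925} = \left(-12 - -12\right) - \frac{65656908674}{20320925} = \left(-12 + 12\right) - \frac{65656908674}{20320925} = 0 - \frac{65656908674}{20320925} = - \frac{65656908674}{20320925}$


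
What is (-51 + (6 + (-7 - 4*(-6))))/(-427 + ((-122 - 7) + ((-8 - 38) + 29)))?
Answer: 28/573 ≈ 0.048866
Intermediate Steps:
(-51 + (6 + (-7 - 4*(-6))))/(-427 + ((-122 - 7) + ((-8 - 38) + 29))) = (-51 + (6 + (-7 + 24)))/(-427 + (-129 + (-46 + 29))) = (-51 + (6 + 17))/(-427 + (-129 - 17)) = (-51 + 23)/(-427 - 146) = -28/(-573) = -28*(-1/573) = 28/573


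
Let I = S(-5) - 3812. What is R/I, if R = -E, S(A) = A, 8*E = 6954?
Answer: 3477/15268 ≈ 0.22773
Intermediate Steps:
E = 3477/4 (E = (⅛)*6954 = 3477/4 ≈ 869.25)
I = -3817 (I = -5 - 3812 = -3817)
R = -3477/4 (R = -1*3477/4 = -3477/4 ≈ -869.25)
R/I = -3477/4/(-3817) = -3477/4*(-1/3817) = 3477/15268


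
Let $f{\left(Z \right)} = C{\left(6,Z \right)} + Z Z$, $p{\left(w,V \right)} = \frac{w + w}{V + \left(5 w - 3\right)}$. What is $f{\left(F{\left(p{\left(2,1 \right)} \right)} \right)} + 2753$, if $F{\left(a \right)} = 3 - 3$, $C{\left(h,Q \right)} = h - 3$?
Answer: $2756$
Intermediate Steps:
$C{\left(h,Q \right)} = -3 + h$
$p{\left(w,V \right)} = \frac{2 w}{-3 + V + 5 w}$ ($p{\left(w,V \right)} = \frac{2 w}{V + \left(-3 + 5 w\right)} = \frac{2 w}{-3 + V + 5 w}$)
$F{\left(a \right)} = 0$ ($F{\left(a \right)} = 3 - 3 = 0$)
$f{\left(Z \right)} = 3 + Z^{2}$ ($f{\left(Z \right)} = \left(-3 + 6\right) + Z Z = 3 + Z^{2}$)
$f{\left(F{\left(p{\left(2,1 \right)} \right)} \right)} + 2753 = \left(3 + 0^{2}\right) + 2753 = \left(3 + 0\right) + 2753 = 3 + 2753 = 2756$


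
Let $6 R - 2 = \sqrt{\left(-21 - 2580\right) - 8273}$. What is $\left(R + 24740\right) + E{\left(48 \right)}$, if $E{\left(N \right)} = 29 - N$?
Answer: $\frac{74164}{3} + \frac{i \sqrt{10874}}{6} \approx 24721.0 + 17.38 i$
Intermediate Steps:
$R = \frac{1}{3} + \frac{i \sqrt{10874}}{6}$ ($R = \frac{1}{3} + \frac{\sqrt{\left(-21 - 2580\right) - 8273}}{6} = \frac{1}{3} + \frac{\sqrt{-2601 - 8273}}{6} = \frac{1}{3} + \frac{\sqrt{-10874}}{6} = \frac{1}{3} + \frac{i \sqrt{10874}}{6} \approx 0.33333 + 17.38 i$)
$\left(R + 24740\right) + E{\left(48 \right)} = \left(\left(\frac{1}{3} + \frac{i \sqrt{10874}}{6}\right) + 24740\right) + \left(29 - 48\right) = \left(\frac{74221}{3} + \frac{i \sqrt{10874}}{6}\right) + \left(29 - 48\right) = \left(\frac{74221}{3} + \frac{i \sqrt{10874}}{6}\right) - 19 = \frac{74164}{3} + \frac{i \sqrt{10874}}{6}$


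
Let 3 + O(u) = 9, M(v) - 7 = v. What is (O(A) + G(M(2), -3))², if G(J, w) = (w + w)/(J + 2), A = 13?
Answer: 3600/121 ≈ 29.752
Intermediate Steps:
M(v) = 7 + v
O(u) = 6 (O(u) = -3 + 9 = 6)
G(J, w) = 2*w/(2 + J) (G(J, w) = (2*w)/(2 + J) = 2*w/(2 + J))
(O(A) + G(M(2), -3))² = (6 + 2*(-3)/(2 + (7 + 2)))² = (6 + 2*(-3)/(2 + 9))² = (6 + 2*(-3)/11)² = (6 + 2*(-3)*(1/11))² = (6 - 6/11)² = (60/11)² = 3600/121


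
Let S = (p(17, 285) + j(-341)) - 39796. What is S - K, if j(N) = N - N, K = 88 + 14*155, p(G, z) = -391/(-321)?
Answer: -13498943/321 ≈ -42053.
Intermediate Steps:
p(G, z) = 391/321 (p(G, z) = -391*(-1/321) = 391/321)
K = 2258 (K = 88 + 2170 = 2258)
j(N) = 0
S = -12774125/321 (S = (391/321 + 0) - 39796 = 391/321 - 39796 = -12774125/321 ≈ -39795.)
S - K = -12774125/321 - 1*2258 = -12774125/321 - 2258 = -13498943/321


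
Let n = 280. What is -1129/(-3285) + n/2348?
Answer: 892673/1928295 ≈ 0.46293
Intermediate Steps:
-1129/(-3285) + n/2348 = -1129/(-3285) + 280/2348 = -1129*(-1/3285) + 280*(1/2348) = 1129/3285 + 70/587 = 892673/1928295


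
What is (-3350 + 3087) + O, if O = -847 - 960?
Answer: -2070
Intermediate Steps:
O = -1807
(-3350 + 3087) + O = (-3350 + 3087) - 1807 = -263 - 1807 = -2070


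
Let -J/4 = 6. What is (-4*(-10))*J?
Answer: -960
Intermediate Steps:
J = -24 (J = -4*6 = -24)
(-4*(-10))*J = -4*(-10)*(-24) = 40*(-24) = -960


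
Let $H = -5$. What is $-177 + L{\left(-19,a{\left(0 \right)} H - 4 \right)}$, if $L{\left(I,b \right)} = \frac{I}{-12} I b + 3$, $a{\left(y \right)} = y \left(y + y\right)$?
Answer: $- \frac{161}{3} \approx -53.667$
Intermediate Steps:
$a{\left(y \right)} = 2 y^{2}$ ($a{\left(y \right)} = y 2 y = 2 y^{2}$)
$L{\left(I,b \right)} = 3 - \frac{b I^{2}}{12}$ ($L{\left(I,b \right)} = I \left(- \frac{1}{12}\right) I b + 3 = - \frac{I}{12} I b + 3 = - \frac{I^{2}}{12} b + 3 = - \frac{b I^{2}}{12} + 3 = 3 - \frac{b I^{2}}{12}$)
$-177 + L{\left(-19,a{\left(0 \right)} H - 4 \right)} = -177 - \left(-3 + \frac{\left(2 \cdot 0^{2} \left(-5\right) - 4\right) \left(-19\right)^{2}}{12}\right) = -177 - \left(-3 + \frac{1}{12} \left(2 \cdot 0 \left(-5\right) - 4\right) 361\right) = -177 - \left(-3 + \frac{1}{12} \left(0 \left(-5\right) - 4\right) 361\right) = -177 - \left(-3 + \frac{1}{12} \left(0 - 4\right) 361\right) = -177 - \left(-3 - \frac{361}{3}\right) = -177 + \left(3 + \frac{361}{3}\right) = -177 + \frac{370}{3} = - \frac{161}{3}$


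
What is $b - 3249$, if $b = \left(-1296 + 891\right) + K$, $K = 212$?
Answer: $-3442$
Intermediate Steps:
$b = -193$ ($b = \left(-1296 + 891\right) + 212 = -405 + 212 = -193$)
$b - 3249 = -193 - 3249 = -3442$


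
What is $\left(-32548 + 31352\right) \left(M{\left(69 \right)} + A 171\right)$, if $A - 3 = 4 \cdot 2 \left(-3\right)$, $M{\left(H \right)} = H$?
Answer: $4212312$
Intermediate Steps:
$A = -21$ ($A = 3 + 4 \cdot 2 \left(-3\right) = 3 + 8 \left(-3\right) = 3 - 24 = -21$)
$\left(-32548 + 31352\right) \left(M{\left(69 \right)} + A 171\right) = \left(-32548 + 31352\right) \left(69 - 3591\right) = - 1196 \left(69 - 3591\right) = \left(-1196\right) \left(-3522\right) = 4212312$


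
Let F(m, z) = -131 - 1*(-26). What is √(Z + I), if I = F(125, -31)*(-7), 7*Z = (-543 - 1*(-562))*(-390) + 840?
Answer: 5*I*√399/7 ≈ 14.268*I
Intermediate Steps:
F(m, z) = -105 (F(m, z) = -131 + 26 = -105)
Z = -6570/7 (Z = ((-543 - 1*(-562))*(-390) + 840)/7 = ((-543 + 562)*(-390) + 840)/7 = (19*(-390) + 840)/7 = (-7410 + 840)/7 = (⅐)*(-6570) = -6570/7 ≈ -938.57)
I = 735 (I = -105*(-7) = 735)
√(Z + I) = √(-6570/7 + 735) = √(-1425/7) = 5*I*√399/7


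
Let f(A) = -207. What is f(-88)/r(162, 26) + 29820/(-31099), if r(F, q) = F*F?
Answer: -87670397/90684684 ≈ -0.96676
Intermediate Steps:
r(F, q) = F**2
f(-88)/r(162, 26) + 29820/(-31099) = -207/(162**2) + 29820/(-31099) = -207/26244 + 29820*(-1/31099) = -207*1/26244 - 29820/31099 = -23/2916 - 29820/31099 = -87670397/90684684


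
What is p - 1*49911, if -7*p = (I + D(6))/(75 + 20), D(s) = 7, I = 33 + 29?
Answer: -33190884/665 ≈ -49911.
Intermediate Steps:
I = 62
p = -69/665 (p = -(62 + 7)/(7*(75 + 20)) = -69/(7*95) = -⅐*69/95 = -69/665 ≈ -0.10376)
p - 1*49911 = -69/665 - 1*49911 = -69/665 - 49911 = -33190884/665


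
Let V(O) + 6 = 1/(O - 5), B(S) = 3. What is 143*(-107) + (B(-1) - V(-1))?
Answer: -91751/6 ≈ -15292.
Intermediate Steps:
V(O) = -6 + 1/(-5 + O) (V(O) = -6 + 1/(O - 5) = -6 + 1/(-5 + O))
143*(-107) + (B(-1) - V(-1)) = 143*(-107) + (3 - (31 - 6*(-1))/(-5 - 1)) = -15301 + (3 - (31 + 6)/(-6)) = -15301 + (3 - (-1)*37/6) = -15301 + (3 - 1*(-37/6)) = -15301 + (3 + 37/6) = -15301 + 55/6 = -91751/6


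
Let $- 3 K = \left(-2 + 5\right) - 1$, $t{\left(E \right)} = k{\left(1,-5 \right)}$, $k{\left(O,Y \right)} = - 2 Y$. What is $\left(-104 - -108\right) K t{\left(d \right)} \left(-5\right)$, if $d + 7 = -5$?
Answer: $\frac{400}{3} \approx 133.33$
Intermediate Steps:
$d = -12$ ($d = -7 - 5 = -12$)
$t{\left(E \right)} = 10$ ($t{\left(E \right)} = \left(-2\right) \left(-5\right) = 10$)
$K = - \frac{2}{3}$ ($K = - \frac{\left(-2 + 5\right) - 1}{3} = - \frac{3 - 1}{3} = \left(- \frac{1}{3}\right) 2 = - \frac{2}{3} \approx -0.66667$)
$\left(-104 - -108\right) K t{\left(d \right)} \left(-5\right) = \left(-104 - -108\right) \left(- \frac{2}{3}\right) 10 \left(-5\right) = \left(-104 + 108\right) \left(\left(- \frac{20}{3}\right) \left(-5\right)\right) = 4 \cdot \frac{100}{3} = \frac{400}{3}$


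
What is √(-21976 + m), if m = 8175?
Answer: I*√13801 ≈ 117.48*I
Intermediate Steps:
√(-21976 + m) = √(-21976 + 8175) = √(-13801) = I*√13801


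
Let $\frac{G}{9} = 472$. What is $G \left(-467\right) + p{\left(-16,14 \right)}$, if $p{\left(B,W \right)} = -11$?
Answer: $-1983827$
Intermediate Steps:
$G = 4248$ ($G = 9 \cdot 472 = 4248$)
$G \left(-467\right) + p{\left(-16,14 \right)} = 4248 \left(-467\right) - 11 = -1983816 - 11 = -1983827$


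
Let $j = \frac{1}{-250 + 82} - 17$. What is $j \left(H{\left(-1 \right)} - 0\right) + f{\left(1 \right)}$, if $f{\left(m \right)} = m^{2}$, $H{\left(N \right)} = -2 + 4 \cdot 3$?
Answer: $- \frac{14201}{84} \approx -169.06$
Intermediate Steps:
$H{\left(N \right)} = 10$ ($H{\left(N \right)} = -2 + 12 = 10$)
$j = - \frac{2857}{168}$ ($j = \frac{1}{-168} - 17 = - \frac{1}{168} - 17 = - \frac{2857}{168} \approx -17.006$)
$j \left(H{\left(-1 \right)} - 0\right) + f{\left(1 \right)} = - \frac{2857 \left(10 - 0\right)}{168} + 1^{2} = - \frac{2857 \left(10 + 0\right)}{168} + 1 = \left(- \frac{2857}{168}\right) 10 + 1 = - \frac{14285}{84} + 1 = - \frac{14201}{84}$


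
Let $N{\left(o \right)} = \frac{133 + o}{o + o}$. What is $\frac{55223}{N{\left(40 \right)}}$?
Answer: $\frac{4417840}{173} \approx 25537.0$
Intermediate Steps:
$N{\left(o \right)} = \frac{133 + o}{2 o}$
$\frac{55223}{N{\left(40 \right)}} = \frac{55223}{\frac{1}{2} \cdot \frac{1}{40} \left(133 + 40\right)} = \frac{55223}{\frac{1}{2} \cdot \frac{1}{40} \cdot 173} = \frac{55223}{\frac{173}{80}} = 55223 \cdot \frac{80}{173} = \frac{4417840}{173}$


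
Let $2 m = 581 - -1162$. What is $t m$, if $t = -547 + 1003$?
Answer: $397404$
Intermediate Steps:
$m = \frac{1743}{2}$ ($m = \frac{581 - -1162}{2} = \frac{581 + 1162}{2} = \frac{1}{2} \cdot 1743 = \frac{1743}{2} \approx 871.5$)
$t = 456$
$t m = 456 \cdot \frac{1743}{2} = 397404$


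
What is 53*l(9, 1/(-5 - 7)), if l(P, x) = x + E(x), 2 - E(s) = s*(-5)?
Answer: 159/2 ≈ 79.500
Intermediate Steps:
E(s) = 2 + 5*s (E(s) = 2 - s*(-5) = 2 - (-5)*s = 2 + 5*s)
l(P, x) = 2 + 6*x (l(P, x) = x + (2 + 5*x) = 2 + 6*x)
53*l(9, 1/(-5 - 7)) = 53*(2 + 6/(-5 - 7)) = 53*(2 + 6/(-12)) = 53*(2 + 6*(-1/12)) = 53*(2 - 1/2) = 53*(3/2) = 159/2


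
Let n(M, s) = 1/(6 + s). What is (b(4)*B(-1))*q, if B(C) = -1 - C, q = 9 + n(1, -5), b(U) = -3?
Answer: 0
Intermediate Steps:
q = 10 (q = 9 + 1/(6 - 5) = 9 + 1/1 = 9 + 1 = 10)
(b(4)*B(-1))*q = -3*(-1 - 1*(-1))*10 = -3*(-1 + 1)*10 = -3*0*10 = 0*10 = 0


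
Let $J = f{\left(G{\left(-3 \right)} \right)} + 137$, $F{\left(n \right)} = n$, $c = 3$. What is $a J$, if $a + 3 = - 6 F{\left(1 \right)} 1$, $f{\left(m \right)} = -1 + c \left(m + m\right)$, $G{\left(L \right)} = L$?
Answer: $-1062$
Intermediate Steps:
$f{\left(m \right)} = -1 + 6 m$ ($f{\left(m \right)} = -1 + 3 \left(m + m\right) = -1 + 3 \cdot 2 m = -1 + 6 m$)
$a = -9$ ($a = -3 + \left(-6\right) 1 \cdot 1 = -3 - 6 = -9$)
$J = 118$ ($J = \left(-1 + 6 \left(-3\right)\right) + 137 = \left(-1 - 18\right) + 137 = -19 + 137 = 118$)
$a J = \left(-9\right) 118 = -1062$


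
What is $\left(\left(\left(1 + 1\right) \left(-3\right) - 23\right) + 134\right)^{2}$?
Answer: $11025$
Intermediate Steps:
$\left(\left(\left(1 + 1\right) \left(-3\right) - 23\right) + 134\right)^{2} = \left(\left(2 \left(-3\right) - 23\right) + 134\right)^{2} = \left(\left(-6 - 23\right) + 134\right)^{2} = \left(-29 + 134\right)^{2} = 105^{2} = 11025$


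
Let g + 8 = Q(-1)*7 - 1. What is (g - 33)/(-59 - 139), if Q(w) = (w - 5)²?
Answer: -35/33 ≈ -1.0606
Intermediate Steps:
Q(w) = (-5 + w)²
g = 243 (g = -8 + ((-5 - 1)²*7 - 1) = -8 + ((-6)²*7 - 1) = -8 + (36*7 - 1) = -8 + (252 - 1) = -8 + 251 = 243)
(g - 33)/(-59 - 139) = (243 - 33)/(-59 - 139) = 210/(-198) = -1/198*210 = -35/33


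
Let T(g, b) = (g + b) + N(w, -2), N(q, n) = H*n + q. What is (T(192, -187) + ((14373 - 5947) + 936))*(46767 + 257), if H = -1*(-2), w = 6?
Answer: 440567856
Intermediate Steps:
H = 2
N(q, n) = q + 2*n (N(q, n) = 2*n + q = q + 2*n)
T(g, b) = 2 + b + g (T(g, b) = (g + b) + (6 + 2*(-2)) = (b + g) + (6 - 4) = (b + g) + 2 = 2 + b + g)
(T(192, -187) + ((14373 - 5947) + 936))*(46767 + 257) = ((2 - 187 + 192) + ((14373 - 5947) + 936))*(46767 + 257) = (7 + (8426 + 936))*47024 = (7 + 9362)*47024 = 9369*47024 = 440567856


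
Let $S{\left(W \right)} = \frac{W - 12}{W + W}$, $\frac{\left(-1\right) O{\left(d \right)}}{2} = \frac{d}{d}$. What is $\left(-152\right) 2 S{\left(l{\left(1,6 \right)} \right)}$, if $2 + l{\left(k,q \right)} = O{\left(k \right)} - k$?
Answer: $- \frac{2584}{5} \approx -516.8$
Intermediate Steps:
$O{\left(d \right)} = -2$ ($O{\left(d \right)} = - 2 \frac{d}{d} = \left(-2\right) 1 = -2$)
$l{\left(k,q \right)} = -4 - k$ ($l{\left(k,q \right)} = -2 - \left(2 + k\right) = -4 - k$)
$S{\left(W \right)} = \frac{-12 + W}{2 W}$
$\left(-152\right) 2 S{\left(l{\left(1,6 \right)} \right)} = \left(-152\right) 2 \frac{-12 - 5}{2 \left(-4 - 1\right)} = - 304 \frac{-12 - 5}{2 \left(-4 - 1\right)} = - 304 \frac{-12 - 5}{2 \left(-5\right)} = - 304 \cdot \frac{1}{2} \left(- \frac{1}{5}\right) \left(-17\right) = \left(-304\right) \frac{17}{10} = - \frac{2584}{5}$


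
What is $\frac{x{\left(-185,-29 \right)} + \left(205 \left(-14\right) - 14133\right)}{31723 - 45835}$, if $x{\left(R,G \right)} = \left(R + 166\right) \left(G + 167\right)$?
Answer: $\frac{19625}{14112} \approx 1.3907$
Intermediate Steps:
$x{\left(R,G \right)} = \left(166 + R\right) \left(167 + G\right)$
$\frac{x{\left(-185,-29 \right)} + \left(205 \left(-14\right) - 14133\right)}{31723 - 45835} = \frac{\left(27722 + 166 \left(-29\right) + 167 \left(-185\right) - -5365\right) + \left(205 \left(-14\right) - 14133\right)}{31723 - 45835} = \frac{\left(27722 - 4814 - 30895 + 5365\right) - 17003}{-14112} = \left(-2622 - 17003\right) \left(- \frac{1}{14112}\right) = \left(-19625\right) \left(- \frac{1}{14112}\right) = \frac{19625}{14112}$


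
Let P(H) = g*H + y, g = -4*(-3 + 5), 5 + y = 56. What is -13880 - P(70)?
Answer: -13371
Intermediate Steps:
y = 51 (y = -5 + 56 = 51)
g = -8 (g = -4*2 = -8)
P(H) = 51 - 8*H (P(H) = -8*H + 51 = 51 - 8*H)
-13880 - P(70) = -13880 - (51 - 8*70) = -13880 - (51 - 560) = -13880 - 1*(-509) = -13880 + 509 = -13371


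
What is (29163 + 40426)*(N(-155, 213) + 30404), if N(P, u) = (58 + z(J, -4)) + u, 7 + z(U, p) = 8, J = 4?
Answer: 2134712164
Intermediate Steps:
z(U, p) = 1 (z(U, p) = -7 + 8 = 1)
N(P, u) = 59 + u (N(P, u) = (58 + 1) + u = 59 + u)
(29163 + 40426)*(N(-155, 213) + 30404) = (29163 + 40426)*((59 + 213) + 30404) = 69589*(272 + 30404) = 69589*30676 = 2134712164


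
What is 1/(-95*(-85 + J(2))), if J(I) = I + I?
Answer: 1/7695 ≈ 0.00012995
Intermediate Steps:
J(I) = 2*I
1/(-95*(-85 + J(2))) = 1/(-95*(-85 + 2*2)) = 1/(-95*(-85 + 4)) = 1/(-95*(-81)) = 1/7695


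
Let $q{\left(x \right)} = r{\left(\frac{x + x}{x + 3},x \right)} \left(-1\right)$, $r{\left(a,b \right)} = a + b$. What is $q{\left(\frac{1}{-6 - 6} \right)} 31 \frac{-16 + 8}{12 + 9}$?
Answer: $- \frac{3658}{2205} \approx -1.659$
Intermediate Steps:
$q{\left(x \right)} = - x - \frac{2 x}{3 + x}$ ($q{\left(x \right)} = \left(\frac{x + x}{x + 3} + x\right) \left(-1\right) = \left(\frac{2 x}{3 + x} + x\right) \left(-1\right) = \left(x + \frac{2 x}{3 + x}\right) \left(-1\right) = - x - \frac{2 x}{3 + x}$)
$q{\left(\frac{1}{-6 - 6} \right)} 31 \frac{-16 + 8}{12 + 9} = \frac{-5 - \frac{1}{-6 - 6}}{\left(-6 - 6\right) \left(3 + \frac{1}{-6 - 6}\right)} 31 \frac{-16 + 8}{12 + 9} = \frac{-5 - \frac{1}{-12}}{\left(-12\right) \left(3 + \frac{1}{-12}\right)} 31 \left(- \frac{8}{21}\right) = - \frac{-5 - - \frac{1}{12}}{12 \left(3 - \frac{1}{12}\right)} 31 \left(\left(-8\right) \frac{1}{21}\right) = - \frac{-5 + \frac{1}{12}}{12 \cdot \frac{35}{12}} \cdot 31 \left(- \frac{8}{21}\right) = \left(- \frac{1}{12}\right) \frac{12}{35} \left(- \frac{59}{12}\right) 31 \left(- \frac{8}{21}\right) = \frac{59}{420} \cdot 31 \left(- \frac{8}{21}\right) = \frac{1829}{420} \left(- \frac{8}{21}\right) = - \frac{3658}{2205}$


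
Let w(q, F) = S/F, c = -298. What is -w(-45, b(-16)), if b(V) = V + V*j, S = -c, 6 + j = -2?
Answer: -149/56 ≈ -2.6607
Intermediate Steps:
j = -8 (j = -6 - 2 = -8)
S = 298 (S = -1*(-298) = 298)
b(V) = -7*V (b(V) = V + V*(-8) = V - 8*V = -7*V)
w(q, F) = 298/F
-w(-45, b(-16)) = -298/((-7*(-16))) = -298/112 = -1*149/56 = -149/56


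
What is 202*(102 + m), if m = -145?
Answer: -8686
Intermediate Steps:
202*(102 + m) = 202*(102 - 145) = 202*(-43) = -8686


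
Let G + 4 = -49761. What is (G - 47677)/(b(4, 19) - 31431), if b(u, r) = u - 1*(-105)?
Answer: 48721/15661 ≈ 3.1110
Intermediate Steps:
G = -49765 (G = -4 - 49761 = -49765)
b(u, r) = 105 + u (b(u, r) = u + 105 = 105 + u)
(G - 47677)/(b(4, 19) - 31431) = (-49765 - 47677)/((105 + 4) - 31431) = -97442/(109 - 31431) = -97442/(-31322) = -97442*(-1/31322) = 48721/15661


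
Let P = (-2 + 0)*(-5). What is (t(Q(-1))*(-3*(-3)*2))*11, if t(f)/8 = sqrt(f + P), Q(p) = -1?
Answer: 4752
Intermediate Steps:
P = 10 (P = -2*(-5) = 10)
t(f) = 8*sqrt(10 + f) (t(f) = 8*sqrt(f + 10) = 8*sqrt(10 + f))
(t(Q(-1))*(-3*(-3)*2))*11 = ((8*sqrt(10 - 1))*(-3*(-3)*2))*11 = ((8*sqrt(9))*(9*2))*11 = ((8*3)*18)*11 = (24*18)*11 = 432*11 = 4752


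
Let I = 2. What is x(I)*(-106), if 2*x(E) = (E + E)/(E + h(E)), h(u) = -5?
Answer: 212/3 ≈ 70.667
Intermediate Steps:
x(E) = E/(-5 + E) (x(E) = ((E + E)/(E - 5))/2 = ((2*E)/(-5 + E))/2 = (2*E/(-5 + E))/2 = E/(-5 + E))
x(I)*(-106) = (2/(-5 + 2))*(-106) = (2/(-3))*(-106) = (2*(-⅓))*(-106) = -⅔*(-106) = 212/3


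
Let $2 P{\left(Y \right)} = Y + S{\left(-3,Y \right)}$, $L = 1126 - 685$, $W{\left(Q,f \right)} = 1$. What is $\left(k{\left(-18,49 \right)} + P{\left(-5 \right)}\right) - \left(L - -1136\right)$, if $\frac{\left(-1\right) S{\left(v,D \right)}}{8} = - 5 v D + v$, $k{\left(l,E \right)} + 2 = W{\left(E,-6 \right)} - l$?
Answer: $- \frac{2501}{2} \approx -1250.5$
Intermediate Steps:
$k{\left(l,E \right)} = -1 - l$ ($k{\left(l,E \right)} = -2 - \left(-1 + l\right) = -1 - l$)
$S{\left(v,D \right)} = - 8 v + 40 D v$ ($S{\left(v,D \right)} = - 8 \left(- 5 v D + v\right) = - 8 \left(- 5 D v + v\right) = - 8 \left(v - 5 D v\right) = - 8 v + 40 D v$)
$L = 441$
$P{\left(Y \right)} = 12 - \frac{119 Y}{2}$ ($P{\left(Y \right)} = \frac{Y + 8 \left(-3\right) \left(-1 + 5 Y\right)}{2} = \frac{Y - \left(-24 + 120 Y\right)}{2} = \frac{24 - 119 Y}{2} = 12 - \frac{119 Y}{2}$)
$\left(k{\left(-18,49 \right)} + P{\left(-5 \right)}\right) - \left(L - -1136\right) = \left(\left(-1 - -18\right) + \left(12 - - \frac{595}{2}\right)\right) - \left(441 - -1136\right) = \left(\left(-1 + 18\right) + \left(12 + \frac{595}{2}\right)\right) - \left(441 + 1136\right) = \left(17 + \frac{619}{2}\right) - 1577 = \frac{653}{2} - 1577 = - \frac{2501}{2}$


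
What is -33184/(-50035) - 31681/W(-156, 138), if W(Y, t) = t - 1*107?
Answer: -1584130131/1551085 ≈ -1021.3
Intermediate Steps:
W(Y, t) = -107 + t (W(Y, t) = t - 107 = -107 + t)
-33184/(-50035) - 31681/W(-156, 138) = -33184/(-50035) - 31681/(-107 + 138) = -33184*(-1/50035) - 31681/31 = 33184/50035 - 31681*1/31 = 33184/50035 - 31681/31 = -1584130131/1551085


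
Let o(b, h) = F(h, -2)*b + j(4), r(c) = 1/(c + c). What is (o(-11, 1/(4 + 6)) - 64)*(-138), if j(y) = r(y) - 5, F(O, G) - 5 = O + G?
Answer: 284211/20 ≈ 14211.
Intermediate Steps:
r(c) = 1/(2*c)
F(O, G) = 5 + G + O (F(O, G) = 5 + (O + G) = 5 + (G + O) = 5 + G + O)
j(y) = -5 + 1/(2*y) (j(y) = 1/(2*y) - 5 = -5 + 1/(2*y))
o(b, h) = -39/8 + b*(3 + h) (o(b, h) = (5 - 2 + h)*b + (-5 + (1/2)/4) = (3 + h)*b + (-5 + (1/2)*(1/4)) = b*(3 + h) + (-5 + 1/8) = b*(3 + h) - 39/8 = -39/8 + b*(3 + h))
(o(-11, 1/(4 + 6)) - 64)*(-138) = ((-39/8 - 11*(3 + 1/(4 + 6))) - 64)*(-138) = ((-39/8 - 11*(3 + 1/10)) - 64)*(-138) = ((-39/8 - 11*31/10) - 64)*(-138) = ((-39/8 - 341/10) - 64)*(-138) = (-1559/40 - 64)*(-138) = -4119/40*(-138) = 284211/20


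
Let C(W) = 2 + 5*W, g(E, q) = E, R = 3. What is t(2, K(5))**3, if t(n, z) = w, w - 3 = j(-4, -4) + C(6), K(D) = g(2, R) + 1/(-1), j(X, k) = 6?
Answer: 68921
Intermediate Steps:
K(D) = 1 (K(D) = 2 + 1/(-1) = 2 - 1 = 1)
w = 41 (w = 3 + (6 + (2 + 5*6)) = 3 + (6 + (2 + 30)) = 3 + (6 + 32) = 3 + 38 = 41)
t(n, z) = 41
t(2, K(5))**3 = 41**3 = 68921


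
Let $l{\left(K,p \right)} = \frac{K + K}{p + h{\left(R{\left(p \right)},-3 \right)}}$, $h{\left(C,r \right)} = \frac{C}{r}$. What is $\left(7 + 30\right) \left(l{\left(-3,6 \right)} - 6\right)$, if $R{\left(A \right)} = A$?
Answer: $- \frac{555}{2} \approx -277.5$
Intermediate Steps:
$l{\left(K,p \right)} = \frac{3 K}{p}$ ($l{\left(K,p \right)} = \frac{K + K}{p + \frac{p}{-3}} = \frac{2 K}{p + p \left(- \frac{1}{3}\right)} = \frac{2 K}{p - \frac{p}{3}} = \frac{2 K}{\frac{2}{3} p} = 2 K \frac{3}{2 p} = \frac{3 K}{p}$)
$\left(7 + 30\right) \left(l{\left(-3,6 \right)} - 6\right) = \left(7 + 30\right) \left(3 \left(-3\right) \frac{1}{6} - 6\right) = 37 \left(3 \left(-3\right) \frac{1}{6} - 6\right) = 37 \left(- \frac{3}{2} - 6\right) = 37 \left(- \frac{15}{2}\right) = - \frac{555}{2}$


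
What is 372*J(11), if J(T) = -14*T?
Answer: -57288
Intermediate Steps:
372*J(11) = 372*(-14*11) = 372*(-154) = -57288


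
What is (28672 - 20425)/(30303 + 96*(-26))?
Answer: 2749/9269 ≈ 0.29658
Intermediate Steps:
(28672 - 20425)/(30303 + 96*(-26)) = 8247/(30303 - 2496) = 8247/27807 = 8247*(1/27807) = 2749/9269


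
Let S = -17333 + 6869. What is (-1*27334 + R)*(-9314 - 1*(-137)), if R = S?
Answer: 346872246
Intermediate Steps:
S = -10464
R = -10464
(-1*27334 + R)*(-9314 - 1*(-137)) = (-1*27334 - 10464)*(-9314 - 1*(-137)) = (-27334 - 10464)*(-9314 + 137) = -37798*(-9177) = 346872246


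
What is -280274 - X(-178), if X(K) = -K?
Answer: -280452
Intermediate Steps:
-280274 - X(-178) = -280274 - (-1)*(-178) = -280274 - 1*178 = -280274 - 178 = -280452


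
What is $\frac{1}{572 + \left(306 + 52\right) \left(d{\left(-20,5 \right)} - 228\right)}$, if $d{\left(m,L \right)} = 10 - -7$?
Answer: $- \frac{1}{74966} \approx -1.3339 \cdot 10^{-5}$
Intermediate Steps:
$d{\left(m,L \right)} = 17$ ($d{\left(m,L \right)} = 10 + 7 = 17$)
$\frac{1}{572 + \left(306 + 52\right) \left(d{\left(-20,5 \right)} - 228\right)} = \frac{1}{572 + \left(306 + 52\right) \left(17 - 228\right)} = \frac{1}{572 + 358 \left(-211\right)} = \frac{1}{572 - 75538} = \frac{1}{-74966} = - \frac{1}{74966}$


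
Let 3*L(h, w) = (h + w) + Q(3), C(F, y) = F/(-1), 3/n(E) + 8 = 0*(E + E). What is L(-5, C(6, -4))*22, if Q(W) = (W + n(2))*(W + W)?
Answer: 209/6 ≈ 34.833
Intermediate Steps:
n(E) = -3/8 (n(E) = 3/(-8 + 0*(E + E)) = 3/(-8 + 0*(2*E)) = 3/(-8 + 0) = 3/(-8) = 3*(-1/8) = -3/8)
Q(W) = 2*W*(-3/8 + W) (Q(W) = (W - 3/8)*(W + W) = (-3/8 + W)*(2*W) = 2*W*(-3/8 + W))
C(F, y) = -F (C(F, y) = F*(-1) = -F)
L(h, w) = 21/4 + h/3 + w/3 (L(h, w) = ((h + w) + (1/4)*3*(-3 + 8*3))/3 = ((h + w) + (1/4)*3*(-3 + 24))/3 = ((h + w) + (1/4)*3*21)/3 = ((h + w) + 63/4)/3 = (63/4 + h + w)/3 = 21/4 + h/3 + w/3)
L(-5, C(6, -4))*22 = (21/4 + (1/3)*(-5) + (-1*6)/3)*22 = (21/4 - 5/3 + (1/3)*(-6))*22 = (21/4 - 5/3 - 2)*22 = (19/12)*22 = 209/6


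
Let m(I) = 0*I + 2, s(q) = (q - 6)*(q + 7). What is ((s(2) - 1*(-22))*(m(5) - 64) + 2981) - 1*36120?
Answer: -32271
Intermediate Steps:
s(q) = (-6 + q)*(7 + q)
m(I) = 2 (m(I) = 0 + 2 = 2)
((s(2) - 1*(-22))*(m(5) - 64) + 2981) - 1*36120 = (((-42 + 2 + 2²) - 1*(-22))*(2 - 64) + 2981) - 1*36120 = (((-42 + 2 + 4) + 22)*(-62) + 2981) - 36120 = ((-36 + 22)*(-62) + 2981) - 36120 = (-14*(-62) + 2981) - 36120 = (868 + 2981) - 36120 = 3849 - 36120 = -32271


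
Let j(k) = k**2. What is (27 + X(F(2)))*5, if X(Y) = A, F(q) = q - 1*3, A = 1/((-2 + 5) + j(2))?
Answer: 950/7 ≈ 135.71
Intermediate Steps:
A = 1/7 (A = 1/((-2 + 5) + 2**2) = 1/(3 + 4) = 1/7 ≈ 0.14286)
F(q) = -3 + q (F(q) = q - 3 = -3 + q)
X(Y) = 1/7
(27 + X(F(2)))*5 = (27 + 1/7)*5 = (190/7)*5 = 950/7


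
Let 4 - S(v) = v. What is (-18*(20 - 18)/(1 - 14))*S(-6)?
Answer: 360/13 ≈ 27.692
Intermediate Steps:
S(v) = 4 - v
(-18*(20 - 18)/(1 - 14))*S(-6) = (-18*(20 - 18)/(1 - 14))*(4 - 1*(-6)) = (-36/(-13))*(4 + 6) = -36*(-1)/13*10 = -18*(-2/13)*10 = (36/13)*10 = 360/13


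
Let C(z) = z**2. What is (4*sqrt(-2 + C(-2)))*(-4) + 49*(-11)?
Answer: -539 - 16*sqrt(2) ≈ -561.63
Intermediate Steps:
(4*sqrt(-2 + C(-2)))*(-4) + 49*(-11) = (4*sqrt(-2 + (-2)**2))*(-4) + 49*(-11) = (4*sqrt(-2 + 4))*(-4) - 539 = (4*sqrt(2))*(-4) - 539 = -16*sqrt(2) - 539 = -539 - 16*sqrt(2)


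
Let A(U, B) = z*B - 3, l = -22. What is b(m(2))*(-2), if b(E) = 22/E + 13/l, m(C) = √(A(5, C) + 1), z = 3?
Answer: -229/11 ≈ -20.818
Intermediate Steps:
A(U, B) = -3 + 3*B (A(U, B) = 3*B - 3 = -3 + 3*B)
m(C) = √(-2 + 3*C) (m(C) = √((-3 + 3*C) + 1) = √(-2 + 3*C))
b(E) = -13/22 + 22/E (b(E) = 22/E + 13/(-22) = 22/E + 13*(-1/22) = 22/E - 13/22 = -13/22 + 22/E)
b(m(2))*(-2) = (-13/22 + 22/(√(-2 + 3*2)))*(-2) = (-13/22 + 22/(√(-2 + 6)))*(-2) = (-13/22 + 22/(√4))*(-2) = (-13/22 + 22/2)*(-2) = (-13/22 + 22*(½))*(-2) = (-13/22 + 11)*(-2) = (229/22)*(-2) = -229/11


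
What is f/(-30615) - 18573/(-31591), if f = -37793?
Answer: 1762531058/967158465 ≈ 1.8224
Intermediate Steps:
f/(-30615) - 18573/(-31591) = -37793/(-30615) - 18573/(-31591) = -37793*(-1/30615) - 18573*(-1/31591) = 37793/30615 + 18573/31591 = 1762531058/967158465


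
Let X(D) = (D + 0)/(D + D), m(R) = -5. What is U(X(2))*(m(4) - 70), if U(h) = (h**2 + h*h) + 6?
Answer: -975/2 ≈ -487.50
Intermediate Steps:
X(D) = 1/2 (X(D) = D/((2*D)) = D*(1/(2*D)) = 1/2)
U(h) = 6 + 2*h**2 (U(h) = (h**2 + h**2) + 6 = 2*h**2 + 6 = 6 + 2*h**2)
U(X(2))*(m(4) - 70) = (6 + 2*(1/2)**2)*(-5 - 70) = (6 + 2*(1/4))*(-75) = (6 + 1/2)*(-75) = (13/2)*(-75) = -975/2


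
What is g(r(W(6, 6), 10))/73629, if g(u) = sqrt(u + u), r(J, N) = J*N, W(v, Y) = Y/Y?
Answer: 2*sqrt(5)/73629 ≈ 6.0739e-5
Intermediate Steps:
W(v, Y) = 1
g(u) = sqrt(2)*sqrt(u) (g(u) = sqrt(2*u) = sqrt(2)*sqrt(u))
g(r(W(6, 6), 10))/73629 = (sqrt(2)*sqrt(1*10))/73629 = (sqrt(2)*sqrt(10))*(1/73629) = (2*sqrt(5))*(1/73629) = 2*sqrt(5)/73629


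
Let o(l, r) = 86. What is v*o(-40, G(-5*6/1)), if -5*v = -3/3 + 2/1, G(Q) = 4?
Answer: -86/5 ≈ -17.200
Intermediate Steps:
v = -1/5 (v = -(-3/3 + 2/1)/5 = -(-3*1/3 + 2*1)/5 = -(-1 + 2)/5 = -1/5*1 = -1/5 ≈ -0.20000)
v*o(-40, G(-5*6/1)) = -1/5*86 = -86/5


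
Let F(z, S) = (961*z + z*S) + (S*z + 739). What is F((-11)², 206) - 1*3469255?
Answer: -3302383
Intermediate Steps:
F(z, S) = 739 + 961*z + 2*S*z (F(z, S) = (961*z + S*z) + (739 + S*z) = 739 + 961*z + 2*S*z)
F((-11)², 206) - 1*3469255 = (739 + 961*(-11)² + 2*206*(-11)²) - 1*3469255 = (739 + 961*121 + 2*206*121) - 3469255 = (739 + 116281 + 49852) - 3469255 = 166872 - 3469255 = -3302383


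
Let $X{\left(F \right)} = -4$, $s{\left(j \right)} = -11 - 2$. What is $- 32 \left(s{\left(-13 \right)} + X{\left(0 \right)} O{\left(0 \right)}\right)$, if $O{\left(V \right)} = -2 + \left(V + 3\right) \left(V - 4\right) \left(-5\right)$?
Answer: $7840$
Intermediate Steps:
$s{\left(j \right)} = -13$ ($s{\left(j \right)} = -11 - 2 = -13$)
$O{\left(V \right)} = -2 - 5 \left(-4 + V\right) \left(3 + V\right)$ ($O{\left(V \right)} = -2 + \left(3 + V\right) \left(-4 + V\right) \left(-5\right) = -2 + \left(-4 + V\right) \left(3 + V\right) \left(-5\right) = -2 - 5 \left(-4 + V\right) \left(3 + V\right)$)
$- 32 \left(s{\left(-13 \right)} + X{\left(0 \right)} O{\left(0 \right)}\right) = - 32 \left(-13 - 4 \left(58 - 5 \cdot 0^{2} + 5 \cdot 0\right)\right) = - 32 \left(-13 - 4 \left(58 - 0 + 0\right)\right) = - 32 \left(-13 - 4 \left(58 + 0 + 0\right)\right) = - 32 \left(-13 - 232\right) = \left(-32\right) \left(-245\right) = 7840$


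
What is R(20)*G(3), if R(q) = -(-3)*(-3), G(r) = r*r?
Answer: -81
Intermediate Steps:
G(r) = r²
R(q) = -9 (R(q) = -1*9 = -9)
R(20)*G(3) = -9*3² = -9*9 = -81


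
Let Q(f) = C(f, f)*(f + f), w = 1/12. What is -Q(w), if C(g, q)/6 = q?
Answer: -1/12 ≈ -0.083333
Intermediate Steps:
w = 1/12 ≈ 0.083333
C(g, q) = 6*q
Q(f) = 12*f**2 (Q(f) = (6*f)*(f + f) = (6*f)*(2*f) = 12*f**2)
-Q(w) = -12*(1/12)**2 = -12/144 = -1*1/12 = -1/12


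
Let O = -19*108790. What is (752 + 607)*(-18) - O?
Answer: 2042548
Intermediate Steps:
O = -2067010
(752 + 607)*(-18) - O = (752 + 607)*(-18) - 1*(-2067010) = 1359*(-18) + 2067010 = -24462 + 2067010 = 2042548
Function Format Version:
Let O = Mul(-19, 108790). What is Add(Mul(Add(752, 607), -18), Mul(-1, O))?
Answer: 2042548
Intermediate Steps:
O = -2067010
Add(Mul(Add(752, 607), -18), Mul(-1, O)) = Add(Mul(Add(752, 607), -18), Mul(-1, -2067010)) = Add(Mul(1359, -18), 2067010) = Add(-24462, 2067010) = 2042548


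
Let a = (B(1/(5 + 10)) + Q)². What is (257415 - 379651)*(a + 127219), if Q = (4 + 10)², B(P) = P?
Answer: -4556194838416/225 ≈ -2.0250e+10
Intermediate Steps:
Q = 196 (Q = 14² = 196)
a = 8649481/225 (a = (1/(5 + 10) + 196)² = (1/15 + 196)² = (2941/15)² = 8649481/225 ≈ 38442.)
(257415 - 379651)*(a + 127219) = (257415 - 379651)*(8649481/225 + 127219) = -122236*37273756/225 = -4556194838416/225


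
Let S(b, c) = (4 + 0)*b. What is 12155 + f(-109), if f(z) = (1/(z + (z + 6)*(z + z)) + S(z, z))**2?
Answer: 100983707620436/499299025 ≈ 2.0225e+5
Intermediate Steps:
S(b, c) = 4*b
f(z) = (1/(z + 2*z*(6 + z)) + 4*z)**2 (f(z) = (1/(z + (z + 6)*(z + z)) + 4*z)**2 = (1/(z + (6 + z)*(2*z)) + 4*z)**2 = (1/(z + 2*z*(6 + z)) + 4*z)**2)
12155 + f(-109) = 12155 + (1 + 8*(-109)**3 + 52*(-109)**2)**2/((-109)**2*(13 + 2*(-109))**2) = 12155 + (1 + 8*(-1295029) + 52*11881)**2/(11881*(13 - 218)**2) = 12155 + (1/11881)*(1 - 10360232 + 617812)**2/(-205)**2 = 12155 + (1/11881)*(1/42025)*(-9742419)**2 = 12155 + (1/11881)*(1/42025)*94914727971561 = 12155 + 94914727971561/499299025 = 100983707620436/499299025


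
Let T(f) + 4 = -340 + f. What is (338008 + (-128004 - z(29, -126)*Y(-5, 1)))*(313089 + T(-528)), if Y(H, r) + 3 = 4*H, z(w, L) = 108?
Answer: 66342365896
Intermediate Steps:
Y(H, r) = -3 + 4*H
T(f) = -344 + f (T(f) = -4 + (-340 + f) = -344 + f)
(338008 + (-128004 - z(29, -126)*Y(-5, 1)))*(313089 + T(-528)) = (338008 + (-128004 - 108*(-3 + 4*(-5))))*(313089 + (-344 - 528)) = (338008 + (-128004 - 108*(-3 - 20)))*(313089 - 872) = (338008 + (-128004 - 108*(-23)))*312217 = (338008 + (-128004 - 1*(-2484)))*312217 = (338008 + (-128004 + 2484))*312217 = (338008 - 125520)*312217 = 212488*312217 = 66342365896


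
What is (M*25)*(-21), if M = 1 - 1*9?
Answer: 4200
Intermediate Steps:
M = -8 (M = 1 - 9 = -8)
(M*25)*(-21) = -8*25*(-21) = -200*(-21) = 4200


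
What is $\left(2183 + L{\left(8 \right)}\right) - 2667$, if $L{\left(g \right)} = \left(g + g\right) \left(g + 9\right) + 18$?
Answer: $-194$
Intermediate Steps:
$L{\left(g \right)} = 18 + 2 g \left(9 + g\right)$ ($L{\left(g \right)} = 2 g \left(9 + g\right) + 18 = 18 + 2 g \left(9 + g\right)$)
$\left(2183 + L{\left(8 \right)}\right) - 2667 = \left(2183 + \left(18 + 2 \cdot 8^{2} + 18 \cdot 8\right)\right) - 2667 = \left(2183 + \left(18 + 2 \cdot 64 + 144\right)\right) - 2667 = \left(2183 + \left(18 + 128 + 144\right)\right) - 2667 = \left(2183 + 290\right) - 2667 = 2473 - 2667 = -194$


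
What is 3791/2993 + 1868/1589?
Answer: 11614823/4755877 ≈ 2.4422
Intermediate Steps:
3791/2993 + 1868/1589 = 11614823/4755877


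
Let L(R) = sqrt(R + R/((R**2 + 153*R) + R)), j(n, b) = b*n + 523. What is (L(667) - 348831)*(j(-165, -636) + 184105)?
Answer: -101010295008 + 579136*sqrt(112396542)/821 ≈ -1.0100e+11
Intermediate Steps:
j(n, b) = 523 + b*n
L(R) = sqrt(R + R/(R**2 + 154*R))
(L(667) - 348831)*(j(-165, -636) + 184105) = (sqrt((1 + 667*(154 + 667))/(154 + 667)) - 348831)*((523 - 636*(-165)) + 184105) = (sqrt((1 + 667*821)/821) - 348831)*((523 + 104940) + 184105) = (sqrt((1 + 547607)/821) - 348831)*(105463 + 184105) = (sqrt((1/821)*547608) - 348831)*289568 = (sqrt(547608/821) - 348831)*289568 = (2*sqrt(112396542)/821 - 348831)*289568 = (-348831 + 2*sqrt(112396542)/821)*289568 = -101010295008 + 579136*sqrt(112396542)/821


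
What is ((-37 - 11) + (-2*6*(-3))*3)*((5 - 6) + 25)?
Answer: 1440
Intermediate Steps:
((-37 - 11) + (-2*6*(-3))*3)*((5 - 6) + 25) = (-48 - 12*(-3)*3)*(-1 + 25) = (-48 + 36*3)*24 = (-48 + 108)*24 = 60*24 = 1440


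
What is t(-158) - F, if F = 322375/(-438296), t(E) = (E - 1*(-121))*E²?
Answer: -404839667353/438296 ≈ -9.2367e+5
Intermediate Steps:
t(E) = E²*(121 + E) (t(E) = (E + 121)*E² = (121 + E)*E² = E²*(121 + E))
F = -322375/438296 (F = 322375*(-1/438296) = -322375/438296 ≈ -0.73552)
t(-158) - F = (-158)²*(121 - 158) - 1*(-322375/438296) = 24964*(-37) + 322375/438296 = -923668 + 322375/438296 = -404839667353/438296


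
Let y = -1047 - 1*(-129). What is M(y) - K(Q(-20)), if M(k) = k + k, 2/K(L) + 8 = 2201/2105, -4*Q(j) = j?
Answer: -26872994/14639 ≈ -1835.7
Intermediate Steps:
Q(j) = -j/4
K(L) = -4210/14639 (K(L) = 2/(-8 + 2201/2105) = 2/(-14639/2105) = 2*(-2105/14639) = -4210/14639)
y = -918 (y = -1047 + 129 = -918)
M(k) = 2*k
M(y) - K(Q(-20)) = 2*(-918) - 1*(-4210/14639) = -1836 + 4210/14639 = -26872994/14639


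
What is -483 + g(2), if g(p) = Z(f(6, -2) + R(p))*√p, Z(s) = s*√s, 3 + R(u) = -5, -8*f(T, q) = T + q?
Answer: -483 - 17*I*√17/2 ≈ -483.0 - 35.046*I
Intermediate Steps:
f(T, q) = -T/8 - q/8 (f(T, q) = -(T + q)/8 = -T/8 - q/8)
R(u) = -8 (R(u) = -3 - 5 = -8)
Z(s) = s^(3/2)
g(p) = -17*I*√34*√p/4 (g(p) = ((-⅛*6 - ⅛*(-2)) - 8)^(3/2)*√p = ((-¾ + ¼) - 8)^(3/2)*√p = (-½ - 8)^(3/2)*√p = (-17/2)^(3/2)*√p = (-17*I*√34/4)*√p = -17*I*√34*√p/4)
-483 + g(2) = -483 - 17*I*√34*√2/4 = -483 - 17*I*√17/2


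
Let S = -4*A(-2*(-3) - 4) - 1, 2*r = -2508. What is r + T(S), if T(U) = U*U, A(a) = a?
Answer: -1173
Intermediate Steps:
r = -1254 (r = (½)*(-2508) = -1254)
S = -9 (S = -4*(-2*(-3) - 4) - 1 = -4*(6 - 4) - 1 = -4*2 - 1 = -8 - 1 = -9)
T(U) = U²
r + T(S) = -1254 + (-9)² = -1254 + 81 = -1173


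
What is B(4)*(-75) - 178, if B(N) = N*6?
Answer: -1978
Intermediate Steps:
B(N) = 6*N
B(4)*(-75) - 178 = (6*4)*(-75) - 178 = 24*(-75) - 178 = -1800 - 178 = -1978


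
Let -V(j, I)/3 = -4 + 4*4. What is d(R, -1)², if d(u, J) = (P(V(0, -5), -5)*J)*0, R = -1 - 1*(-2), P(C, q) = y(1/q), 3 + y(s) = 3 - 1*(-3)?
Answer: 0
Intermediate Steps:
V(j, I) = -36 (V(j, I) = -3*(-4 + 4*4) = -3*(-4 + 16) = -3*12 = -36)
y(s) = 3 (y(s) = -3 + (3 - 1*(-3)) = -3 + (3 + 3) = -3 + 6 = 3)
P(C, q) = 3
R = 1 (R = -1 + 2 = 1)
d(u, J) = 0 (d(u, J) = (3*J)*0 = 0)
d(R, -1)² = 0² = 0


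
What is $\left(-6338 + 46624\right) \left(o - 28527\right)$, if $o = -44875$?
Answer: $-2957072972$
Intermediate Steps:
$\left(-6338 + 46624\right) \left(o - 28527\right) = \left(-6338 + 46624\right) \left(-44875 - 28527\right) = 40286 \left(-73402\right) = -2957072972$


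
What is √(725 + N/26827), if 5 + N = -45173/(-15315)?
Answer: √122381615440199075115/410855505 ≈ 26.926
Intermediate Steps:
N = -31402/15315 (N = -5 - 45173/(-15315) = -5 - 45173*(-1/15315) = -5 + 45173/15315 = -31402/15315 ≈ -2.0504)
√(725 + N/26827) = √(725 - 31402/15315/26827) = √(725 - 31402/15315*1/26827) = √(725 - 31402/410855505) = √(297870209723/410855505) = √122381615440199075115/410855505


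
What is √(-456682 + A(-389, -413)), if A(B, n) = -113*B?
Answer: 5*I*√16509 ≈ 642.44*I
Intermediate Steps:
√(-456682 + A(-389, -413)) = √(-456682 - 113*(-389)) = √(-456682 + 43957) = √(-412725) = 5*I*√16509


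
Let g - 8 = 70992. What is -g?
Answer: -71000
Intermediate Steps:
g = 71000 (g = 8 + 70992 = 71000)
-g = -1*71000 = -71000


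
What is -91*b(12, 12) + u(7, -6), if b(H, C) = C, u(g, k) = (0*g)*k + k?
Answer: -1098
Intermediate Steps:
u(g, k) = k (u(g, k) = 0*k + k = 0 + k = k)
-91*b(12, 12) + u(7, -6) = -91*12 - 6 = -1092 - 6 = -1098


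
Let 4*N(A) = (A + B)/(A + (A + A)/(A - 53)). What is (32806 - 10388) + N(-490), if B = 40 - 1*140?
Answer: 2377147085/106036 ≈ 22418.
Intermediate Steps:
B = -100 (B = 40 - 140 = -100)
N(A) = (-100 + A)/(4*(A + 2*A/(-53 + A))) (N(A) = ((A - 100)/(A + (A + A)/(A - 53)))/4 = ((-100 + A)/(A + (2*A)/(-53 + A)))/4 = ((-100 + A)/(A + 2*A/(-53 + A)))/4 = (-100 + A)/(4*(A + 2*A/(-53 + A))))
(32806 - 10388) + N(-490) = (32806 - 10388) + (¼)*(5300 + (-490)² - 153*(-490))/(-490*(-51 - 490)) = 22418 + (¼)*(-1/490)*(5300 + 240100 + 74970)/(-541) = 22418 + (¼)*(-1/490)*(-1/541)*320370 = 22418 + 32037/106036 = 2377147085/106036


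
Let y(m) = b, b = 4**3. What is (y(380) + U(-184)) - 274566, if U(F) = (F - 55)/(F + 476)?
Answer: -80154823/292 ≈ -2.7450e+5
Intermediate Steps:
U(F) = (-55 + F)/(476 + F)
b = 64
y(m) = 64
(y(380) + U(-184)) - 274566 = (64 + (-55 - 184)/(476 - 184)) - 274566 = (64 - 239/292) - 274566 = 18449/292 - 274566 = -80154823/292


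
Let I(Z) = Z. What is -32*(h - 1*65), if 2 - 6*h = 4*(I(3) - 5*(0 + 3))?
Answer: 5440/3 ≈ 1813.3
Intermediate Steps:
h = 25/3 (h = 1/3 - 2*(3 - 5*(0 + 3))/3 = 1/3 - 2*(3 - 5*3)/3 = 1/3 - 2*(3 - 15)/3 = 1/3 - 2*(-12)/3 = 1/3 - 1/6*(-48) = 1/3 + 8 = 25/3 ≈ 8.3333)
-32*(h - 1*65) = -32*(25/3 - 1*65) = -32*(25/3 - 65) = -32*(-170/3) = 5440/3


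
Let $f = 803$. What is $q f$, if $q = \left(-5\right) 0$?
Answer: $0$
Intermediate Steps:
$q = 0$
$q f = 0 \cdot 803 = 0$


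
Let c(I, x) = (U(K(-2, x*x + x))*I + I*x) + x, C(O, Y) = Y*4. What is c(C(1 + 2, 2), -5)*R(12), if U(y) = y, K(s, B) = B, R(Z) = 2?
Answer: 230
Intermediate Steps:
C(O, Y) = 4*Y
c(I, x) = x + I*x + I*(x + x²) (c(I, x) = ((x*x + x)*I + I*x) + x = ((x² + x)*I + I*x) + x = ((x + x²)*I + I*x) + x = (I*(x + x²) + I*x) + x = (I*x + I*(x + x²)) + x = x + I*x + I*(x + x²))
c(C(1 + 2, 2), -5)*R(12) = -5*(1 + 4*2 + (4*2)*(1 - 5))*2 = -5*(1 + 8 + 8*(-4))*2 = -5*(1 + 8 - 32)*2 = -5*(-23)*2 = 115*2 = 230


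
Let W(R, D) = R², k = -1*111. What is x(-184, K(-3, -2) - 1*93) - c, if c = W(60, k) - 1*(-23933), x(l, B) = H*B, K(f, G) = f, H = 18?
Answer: -29261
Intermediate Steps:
k = -111
x(l, B) = 18*B
c = 27533 (c = 60² - 1*(-23933) = 3600 + 23933 = 27533)
x(-184, K(-3, -2) - 1*93) - c = 18*(-3 - 1*93) - 1*27533 = 18*(-3 - 93) - 27533 = 18*(-96) - 27533 = -1728 - 27533 = -29261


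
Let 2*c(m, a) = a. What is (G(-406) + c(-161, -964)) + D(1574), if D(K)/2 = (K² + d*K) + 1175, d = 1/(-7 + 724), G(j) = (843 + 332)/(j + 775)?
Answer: 437147580649/88191 ≈ 4.9568e+6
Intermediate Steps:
G(j) = 1175/(775 + j)
c(m, a) = a/2
d = 1/717 ≈ 0.0013947
D(K) = 2350 + 2*K² + 2*K/717 (D(K) = 2*((K² + K/717) + 1175) = 2*(1175 + K² + K/717) = 2350 + 2*K² + 2*K/717)
(G(-406) + c(-161, -964)) + D(1574) = (1175/(775 - 406) + (½)*(-964)) + (2350 + 2*1574² + (2/717)*1574) = (1175/369 - 482) + (2350 + 2*2477476 + 3148/717) = (1175*(1/369) - 482) + (2350 + 4954952 + 3148/717) = (1175/369 - 482) + 3554388682/717 = -176683/369 + 3554388682/717 = 437147580649/88191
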